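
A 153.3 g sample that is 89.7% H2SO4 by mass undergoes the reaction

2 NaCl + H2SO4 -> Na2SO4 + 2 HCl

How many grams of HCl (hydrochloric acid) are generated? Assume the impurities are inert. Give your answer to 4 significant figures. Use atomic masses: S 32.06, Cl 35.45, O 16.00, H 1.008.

Mass of pure H2SO4 = 153.3 g × 0.897 = 137.51 g.
M(H2SO4) = 2(1.008) + 32.06 + 4(16.00) = 98.076 g/mol.
M(HCl) = 1.008 + 35.45 = 36.458 g/mol.
n(H2SO4) = 137.51 g / 98.076 g/mol = 1.4021 mol.
From the equation the H2SO4:HCl mole ratio is 1:2, so n(HCl) = 1.4021 × 2/1 = 2.8042 mol.
Mass of HCl = 2.8042 mol × 36.458 g/mol = 102.23 g.

102.2 g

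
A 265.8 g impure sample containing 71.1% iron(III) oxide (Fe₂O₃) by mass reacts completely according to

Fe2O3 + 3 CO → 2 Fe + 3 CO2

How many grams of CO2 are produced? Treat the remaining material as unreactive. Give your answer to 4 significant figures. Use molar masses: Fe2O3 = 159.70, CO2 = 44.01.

156.2 g

Mass of pure Fe2O3 = 265.8 g × 0.711 = 188.98 g.
n(Fe2O3) = 188.98 g / 159.70 g/mol = 1.1834 mol.
From the equation the Fe2O3:CO2 mole ratio is 1:3, so n(CO2) = 1.1834 × 3/1 = 3.5501 mol.
Mass of CO2 = 3.5501 mol × 44.01 g/mol = 156.24 g.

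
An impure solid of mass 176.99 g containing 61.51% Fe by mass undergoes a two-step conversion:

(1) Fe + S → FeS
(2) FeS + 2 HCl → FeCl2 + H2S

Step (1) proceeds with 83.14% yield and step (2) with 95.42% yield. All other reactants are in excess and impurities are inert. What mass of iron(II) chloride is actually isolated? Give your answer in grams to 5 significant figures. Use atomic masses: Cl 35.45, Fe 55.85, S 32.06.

Pure Fe = 176.99 × 0.6151 = 108.867 g.
M(Fe) = 55.85 g/mol.
M(FeCl2) = 55.85 + 2(35.45) = 126.75 g/mol.
n(Fe) = 108.867 / 55.85 = 1.94927 mol.
Step 1 (Fe:FeS = 1:1): theoretical n(FeS) = 1.94927 mol; at 83.14% yield, n(FeS) = 1.62062 mol.
Step 2 (FeS:FeCl2 = 1:1): theoretical n(FeCl2) = 1.62062 mol, so theoretical mass = 1.62062 × 126.75 = 205.414 g.
At 95.42% yield, actual mass of FeCl2 = 205.414 × 0.9542 = 196.006 g.

196.01 g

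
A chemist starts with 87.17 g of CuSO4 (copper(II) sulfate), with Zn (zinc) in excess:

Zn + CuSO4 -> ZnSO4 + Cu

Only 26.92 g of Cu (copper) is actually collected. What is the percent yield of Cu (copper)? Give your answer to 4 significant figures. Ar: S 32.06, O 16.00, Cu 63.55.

77.56 %

M(CuSO4) = 63.55 + 32.06 + 4(16.00) = 159.61 g/mol.
M(Cu) = 63.55 g/mol.
n(CuSO4) = 87.170 g / 159.61 g/mol = 0.54614 mol.
From the equation the CuSO4:Cu mole ratio is 1:1, so n(Cu) = 0.54614 × 1/1 = 0.54614 mol.
Mass of Cu = 0.54614 mol × 63.55 g/mol = 34.707 g.
This is the theoretical yield. Percent yield = 26.92 g / 34.707 g × 100% = 77.563%.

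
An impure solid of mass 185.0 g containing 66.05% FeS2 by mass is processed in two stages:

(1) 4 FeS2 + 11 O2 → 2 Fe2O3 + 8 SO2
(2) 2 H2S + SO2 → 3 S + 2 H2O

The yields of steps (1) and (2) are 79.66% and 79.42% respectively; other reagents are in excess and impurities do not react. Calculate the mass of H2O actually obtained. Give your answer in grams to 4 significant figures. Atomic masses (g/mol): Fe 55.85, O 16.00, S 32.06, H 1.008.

46.44 g

Pure FeS2 = 185.0 × 0.6605 = 122.19 g.
M(FeS2) = 55.85 + 2(32.06) = 119.97 g/mol.
M(H2O) = 2(1.008) + 16.00 = 18.016 g/mol.
n(FeS2) = 122.19 / 119.97 = 1.0185 mol.
Step 1 (FeS2:SO2 = 4:8): theoretical n(SO2) = 2.0371 mol; at 79.66% yield, n(SO2) = 1.6227 mol.
Step 2 (SO2:H2O = 1:2): theoretical n(H2O) = 3.2454 mol, so theoretical mass = 3.2454 × 18.016 = 58.470 g.
At 79.42% yield, actual mass of H2O = 58.470 × 0.7942 = 46.437 g.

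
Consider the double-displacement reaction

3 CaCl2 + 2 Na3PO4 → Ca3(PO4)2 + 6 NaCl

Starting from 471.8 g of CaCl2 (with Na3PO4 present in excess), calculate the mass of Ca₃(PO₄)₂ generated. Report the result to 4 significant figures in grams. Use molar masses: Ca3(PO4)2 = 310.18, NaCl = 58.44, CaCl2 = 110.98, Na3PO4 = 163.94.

n(CaCl2) = 471.80 g / 110.98 g/mol = 4.2512 mol.
From the equation the CaCl2:Ca3(PO4)2 mole ratio is 3:1, so n(Ca3(PO4)2) = 4.2512 × 1/3 = 1.4171 mol.
Mass of Ca3(PO4)2 = 1.4171 mol × 310.18 g/mol = 439.55 g.

439.5 g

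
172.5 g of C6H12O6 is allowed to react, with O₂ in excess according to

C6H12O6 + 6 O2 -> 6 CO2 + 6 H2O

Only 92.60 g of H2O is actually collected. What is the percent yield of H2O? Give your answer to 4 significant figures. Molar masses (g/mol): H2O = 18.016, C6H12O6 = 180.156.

89.47 %

n(C6H12O6) = 172.50 g / 180.156 g/mol = 0.95750 mol.
From the equation the C6H12O6:H2O mole ratio is 1:6, so n(H2O) = 0.95750 × 6/1 = 5.7450 mol.
Mass of H2O = 5.7450 mol × 18.016 g/mol = 103.50 g.
This is the theoretical yield. Percent yield = 92.60 g / 103.50 g × 100% = 89.467%.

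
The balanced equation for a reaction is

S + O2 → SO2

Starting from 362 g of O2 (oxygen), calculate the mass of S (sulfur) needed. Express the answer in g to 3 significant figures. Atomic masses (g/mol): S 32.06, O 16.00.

363 g

M(O2) = 2(16.00) = 32.00 g/mol.
M(S) = 32.06 g/mol.
n(O2) = 362.0 g / 32.00 g/mol = 11.31 mol.
From the equation the O2:S mole ratio is 1:1, so n(S) = 11.31 × 1/1 = 11.31 mol.
Mass of S = 11.31 mol × 32.06 g/mol = 362.7 g.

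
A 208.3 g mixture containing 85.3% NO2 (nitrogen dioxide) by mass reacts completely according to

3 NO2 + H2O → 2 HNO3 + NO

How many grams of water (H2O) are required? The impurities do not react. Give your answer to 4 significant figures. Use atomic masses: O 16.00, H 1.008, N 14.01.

23.19 g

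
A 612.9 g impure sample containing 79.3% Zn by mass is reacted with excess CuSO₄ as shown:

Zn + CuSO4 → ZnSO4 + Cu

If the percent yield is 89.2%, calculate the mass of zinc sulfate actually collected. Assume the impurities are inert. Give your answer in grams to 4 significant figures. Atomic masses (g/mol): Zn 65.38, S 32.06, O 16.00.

1071 g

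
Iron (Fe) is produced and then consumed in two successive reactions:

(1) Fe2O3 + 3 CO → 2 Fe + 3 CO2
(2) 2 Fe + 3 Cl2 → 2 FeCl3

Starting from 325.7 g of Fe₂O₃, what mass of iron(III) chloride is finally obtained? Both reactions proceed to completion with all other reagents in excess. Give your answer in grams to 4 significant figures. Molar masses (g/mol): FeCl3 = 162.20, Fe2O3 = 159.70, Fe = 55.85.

661.6 g

n(Fe2O3) = 325.70 / 159.70 = 2.0394 mol.
Step 1 gives a 1:2 ratio of Fe2O3 to Fe, so n(Fe) = 4.0789 mol.
In step 2 the Fe:FeCl3 ratio is 2:2, so n(FeCl3) = 4.0789 mol.
Mass of FeCl3 = 4.0789 × 162.20 = 661.60 g.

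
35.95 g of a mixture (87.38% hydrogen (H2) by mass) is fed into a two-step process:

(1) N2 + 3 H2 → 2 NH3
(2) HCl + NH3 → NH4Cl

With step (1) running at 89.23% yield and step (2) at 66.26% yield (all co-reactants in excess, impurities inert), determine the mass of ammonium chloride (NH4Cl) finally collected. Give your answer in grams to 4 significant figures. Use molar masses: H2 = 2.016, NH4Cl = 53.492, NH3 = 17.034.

328.5 g

Pure H2 = 35.95 × 0.8738 = 31.413 g.
n(H2) = 31.413 / 2.016 = 15.582 mol.
Step 1 (H2:NH3 = 3:2): theoretical n(NH3) = 10.388 mol; at 89.23% yield, n(NH3) = 9.2692 mol.
Step 2 (NH3:NH4Cl = 1:1): theoretical n(NH4Cl) = 9.2692 mol, so theoretical mass = 9.2692 × 53.492 = 495.83 g.
At 66.26% yield, actual mass of NH4Cl = 495.83 × 0.6626 = 328.53 g.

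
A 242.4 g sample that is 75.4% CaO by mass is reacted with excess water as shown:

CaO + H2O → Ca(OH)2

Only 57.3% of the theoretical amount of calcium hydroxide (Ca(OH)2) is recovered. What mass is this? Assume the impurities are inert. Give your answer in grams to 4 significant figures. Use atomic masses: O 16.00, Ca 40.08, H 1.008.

138.4 g

Pure CaO available = 242.4 g × 0.754 = 182.77 g.
M(CaO) = 40.08 + 16.00 = 56.08 g/mol.
M(Ca(OH)2) = 40.08 + 2(16.00) + 2(1.008) = 74.096 g/mol.
n(CaO) = 182.77 g / 56.08 g/mol = 3.2591 mol.
From the equation the CaO:Ca(OH)2 mole ratio is 1:1, so n(Ca(OH)2) = 3.2591 × 1/1 = 3.2591 mol.
Mass of Ca(OH)2 = 3.2591 mol × 74.096 g/mol = 241.49 g.
Actual mass collected = 241.49 g × 0.573 = 138.37 g.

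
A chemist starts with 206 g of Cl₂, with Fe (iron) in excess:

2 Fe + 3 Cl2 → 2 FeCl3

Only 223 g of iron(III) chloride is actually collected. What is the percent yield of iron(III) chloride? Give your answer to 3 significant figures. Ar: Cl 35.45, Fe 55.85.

M(Cl2) = 2(35.45) = 70.90 g/mol.
M(FeCl3) = 55.85 + 3(35.45) = 162.20 g/mol.
n(Cl2) = 206.0 g / 70.90 g/mol = 2.906 mol.
From the equation the Cl2:FeCl3 mole ratio is 3:2, so n(FeCl3) = 2.906 × 2/3 = 1.937 mol.
Mass of FeCl3 = 1.937 mol × 162.20 g/mol = 314.2 g.
This is the theoretical yield. Percent yield = 223 g / 314.2 g × 100% = 70.98%.

71.0 %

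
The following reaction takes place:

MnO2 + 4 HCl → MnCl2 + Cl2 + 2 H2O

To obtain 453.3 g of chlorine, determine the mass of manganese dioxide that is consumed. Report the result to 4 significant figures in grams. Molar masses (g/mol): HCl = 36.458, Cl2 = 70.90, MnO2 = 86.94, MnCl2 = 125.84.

n(Cl2) = 453.30 g / 70.90 g/mol = 6.3935 mol.
From the equation the Cl2:MnO2 mole ratio is 1:1, so n(MnO2) = 6.3935 × 1/1 = 6.3935 mol.
Mass of MnO2 = 6.3935 mol × 86.94 g/mol = 555.85 g.

555.9 g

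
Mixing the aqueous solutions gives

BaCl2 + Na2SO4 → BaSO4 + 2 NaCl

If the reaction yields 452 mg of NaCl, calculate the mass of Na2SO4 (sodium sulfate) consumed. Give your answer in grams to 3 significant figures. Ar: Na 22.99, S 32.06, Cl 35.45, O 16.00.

M(NaCl) = 22.99 + 35.45 = 58.44 g/mol.
M(Na2SO4) = 2(22.99) + 32.06 + 4(16.00) = 142.04 g/mol.
Convert: 452 mg = 0.4520 g.
n(NaCl) = 0.4520 g / 58.44 g/mol = 0.007734 mol.
From the equation the NaCl:Na2SO4 mole ratio is 2:1, so n(Na2SO4) = 0.007734 × 1/2 = 0.003867 mol.
Mass of Na2SO4 = 0.003867 mol × 142.04 g/mol = 0.5493 g.

0.549 g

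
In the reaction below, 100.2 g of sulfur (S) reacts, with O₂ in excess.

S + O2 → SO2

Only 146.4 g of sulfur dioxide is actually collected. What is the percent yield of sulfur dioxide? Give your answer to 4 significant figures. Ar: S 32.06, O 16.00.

M(S) = 32.06 g/mol.
M(SO2) = 32.06 + 2(16.00) = 64.06 g/mol.
n(S) = 100.20 g / 32.06 g/mol = 3.1254 mol.
From the equation the S:SO2 mole ratio is 1:1, so n(SO2) = 3.1254 × 1/1 = 3.1254 mol.
Mass of SO2 = 3.1254 mol × 64.06 g/mol = 200.21 g.
This is the theoretical yield. Percent yield = 146.4 g / 200.21 g × 100% = 73.122%.

73.12 %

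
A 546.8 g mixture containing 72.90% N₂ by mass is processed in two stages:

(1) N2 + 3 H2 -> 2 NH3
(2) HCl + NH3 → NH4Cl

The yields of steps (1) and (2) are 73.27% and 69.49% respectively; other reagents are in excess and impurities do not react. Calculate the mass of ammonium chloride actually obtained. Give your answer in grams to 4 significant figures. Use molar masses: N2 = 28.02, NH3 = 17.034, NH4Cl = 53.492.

Pure N2 = 546.8 × 0.7290 = 398.62 g.
n(N2) = 398.62 / 28.02 = 14.226 mol.
Step 1 (N2:NH3 = 1:2): theoretical n(NH3) = 28.452 mol; at 73.27% yield, n(NH3) = 20.847 mol.
Step 2 (NH3:NH4Cl = 1:1): theoretical n(NH4Cl) = 20.847 mol, so theoretical mass = 20.847 × 53.492 = 1115.1 g.
At 69.49% yield, actual mass of NH4Cl = 1115.1 × 0.6949 = 774.92 g.

774.9 g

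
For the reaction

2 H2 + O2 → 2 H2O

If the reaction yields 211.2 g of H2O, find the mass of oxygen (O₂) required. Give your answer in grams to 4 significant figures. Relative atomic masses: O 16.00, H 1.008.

187.6 g

M(H2O) = 2(1.008) + 16.00 = 18.016 g/mol.
M(O2) = 2(16.00) = 32.00 g/mol.
n(H2O) = 211.20 g / 18.016 g/mol = 11.723 mol.
From the equation the H2O:O2 mole ratio is 2:1, so n(O2) = 11.723 × 1/2 = 5.8615 mol.
Mass of O2 = 5.8615 mol × 32.00 g/mol = 187.57 g.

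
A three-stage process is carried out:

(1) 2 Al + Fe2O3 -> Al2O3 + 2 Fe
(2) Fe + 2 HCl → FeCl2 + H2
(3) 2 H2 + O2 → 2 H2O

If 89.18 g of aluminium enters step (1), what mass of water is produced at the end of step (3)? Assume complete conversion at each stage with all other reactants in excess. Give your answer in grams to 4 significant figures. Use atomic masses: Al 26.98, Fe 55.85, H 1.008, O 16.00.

59.55 g

M(Al) = 26.98 g/mol.
M(H2O) = 2(1.008) + 16.00 = 18.016 g/mol.
n(Al) = 89.18 / 26.98 = 3.3054 mol.
Reaction (1): Al→Fe ratio 2:2 ⇒ n(Fe) = 3.3054 mol.
Reaction (2): Fe→H2 ratio 1:1 ⇒ n(H2) = 3.3054 mol.
Reaction (3): H2→H2O ratio 2:2 ⇒ n(H2O) = 3.3054 mol.
Mass of H2O = 3.3054 × 18.016 = 59.550 g.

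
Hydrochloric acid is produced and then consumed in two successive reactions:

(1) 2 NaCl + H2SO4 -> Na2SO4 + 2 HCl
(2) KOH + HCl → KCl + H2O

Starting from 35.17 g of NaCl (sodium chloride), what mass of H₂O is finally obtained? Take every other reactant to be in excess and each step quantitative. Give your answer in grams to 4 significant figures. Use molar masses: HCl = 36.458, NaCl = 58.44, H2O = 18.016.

10.84 g

n(NaCl) = 35.170 / 58.44 = 0.60181 mol.
Step 1 gives a 2:2 ratio of NaCl to HCl, so n(HCl) = 0.60181 mol.
In step 2 the HCl:H2O ratio is 1:1, so n(H2O) = 0.60181 mol.
Mass of H2O = 0.60181 × 18.016 = 10.842 g.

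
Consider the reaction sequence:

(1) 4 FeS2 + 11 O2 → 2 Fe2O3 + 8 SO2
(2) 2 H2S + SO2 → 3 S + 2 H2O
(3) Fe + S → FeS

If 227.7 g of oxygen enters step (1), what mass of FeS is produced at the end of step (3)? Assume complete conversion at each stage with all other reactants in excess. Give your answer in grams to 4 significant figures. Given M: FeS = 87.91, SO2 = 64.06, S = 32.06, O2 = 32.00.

1365 g

n(O2) = 227.7 / 32.00 = 7.1156 mol.
Reaction (1): O2→SO2 ratio 11:8 ⇒ n(SO2) = 5.1750 mol.
Reaction (2): SO2→S ratio 1:3 ⇒ n(S) = 15.525 mol.
Reaction (3): S→FeS ratio 1:1 ⇒ n(FeS) = 15.525 mol.
Mass of FeS = 15.525 × 87.91 = 1364.8 g.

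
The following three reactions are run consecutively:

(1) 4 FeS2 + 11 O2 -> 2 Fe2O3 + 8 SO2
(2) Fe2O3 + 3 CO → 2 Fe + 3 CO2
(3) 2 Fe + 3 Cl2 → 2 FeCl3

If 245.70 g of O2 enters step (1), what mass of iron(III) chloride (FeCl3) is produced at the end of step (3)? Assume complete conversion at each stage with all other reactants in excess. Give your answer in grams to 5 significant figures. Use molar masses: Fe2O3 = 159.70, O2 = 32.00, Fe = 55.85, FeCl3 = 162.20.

452.87 g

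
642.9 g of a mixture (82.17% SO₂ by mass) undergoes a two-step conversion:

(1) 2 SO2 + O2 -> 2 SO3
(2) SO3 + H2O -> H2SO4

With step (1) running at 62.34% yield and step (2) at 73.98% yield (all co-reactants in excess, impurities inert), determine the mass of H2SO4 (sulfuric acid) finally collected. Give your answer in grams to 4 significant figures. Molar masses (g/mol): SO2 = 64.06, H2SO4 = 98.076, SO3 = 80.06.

373.0 g

Pure SO2 = 642.9 × 0.8217 = 528.27 g.
n(SO2) = 528.27 / 64.06 = 8.2465 mol.
Step 1 (SO2:SO3 = 2:2): theoretical n(SO3) = 8.2465 mol; at 62.34% yield, n(SO3) = 5.1409 mol.
Step 2 (SO3:H2SO4 = 1:1): theoretical n(H2SO4) = 5.1409 mol, so theoretical mass = 5.1409 × 98.076 = 504.20 g.
At 73.98% yield, actual mass of H2SO4 = 504.20 × 0.7398 = 373.00 g.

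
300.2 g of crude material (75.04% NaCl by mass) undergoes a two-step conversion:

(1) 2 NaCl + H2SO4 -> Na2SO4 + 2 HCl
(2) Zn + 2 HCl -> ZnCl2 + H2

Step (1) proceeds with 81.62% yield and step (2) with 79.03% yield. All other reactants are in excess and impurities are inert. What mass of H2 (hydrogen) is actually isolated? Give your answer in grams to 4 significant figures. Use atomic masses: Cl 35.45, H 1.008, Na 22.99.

2.506 g

Pure NaCl = 300.2 × 0.7504 = 225.27 g.
M(NaCl) = 22.99 + 35.45 = 58.44 g/mol.
M(H2) = 2(1.008) = 2.016 g/mol.
n(NaCl) = 225.27 / 58.44 = 3.8547 mol.
Step 1 (NaCl:HCl = 2:2): theoretical n(HCl) = 3.8547 mol; at 81.62% yield, n(HCl) = 3.1462 mol.
Step 2 (HCl:H2 = 2:1): theoretical n(H2) = 1.5731 mol, so theoretical mass = 1.5731 × 2.016 = 3.1714 g.
At 79.03% yield, actual mass of H2 = 3.1714 × 0.7903 = 2.5064 g.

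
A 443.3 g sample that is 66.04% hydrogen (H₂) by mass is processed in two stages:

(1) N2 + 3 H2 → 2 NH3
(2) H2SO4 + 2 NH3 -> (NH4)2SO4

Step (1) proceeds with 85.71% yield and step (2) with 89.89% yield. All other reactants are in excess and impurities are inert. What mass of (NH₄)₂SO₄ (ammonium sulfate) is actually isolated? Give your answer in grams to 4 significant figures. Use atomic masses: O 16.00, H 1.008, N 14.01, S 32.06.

4928 g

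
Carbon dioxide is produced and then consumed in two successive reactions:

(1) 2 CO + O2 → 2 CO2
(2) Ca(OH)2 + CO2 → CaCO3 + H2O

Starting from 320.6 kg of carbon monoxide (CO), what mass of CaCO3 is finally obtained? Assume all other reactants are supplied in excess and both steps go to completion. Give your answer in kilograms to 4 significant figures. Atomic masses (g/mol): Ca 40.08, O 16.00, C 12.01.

M(CO) = 12.01 + 16.00 = 28.01 g/mol.
M(CaCO3) = 40.08 + 12.01 + 3(16.00) = 100.09 g/mol.
320.6 kg = 320600 g.
n(CO) = 320600 / 28.01 = 11446 mol.
Step 1 gives a 2:2 ratio of CO to CO2, so n(CO2) = 11446 mol.
In step 2 the CO2:CaCO3 ratio is 1:1, so n(CaCO3) = 11446 mol.
Mass of CaCO3 = 11446 × 100.09 = 1.1456 × 10^6 g = 1146 kg.

1146 kg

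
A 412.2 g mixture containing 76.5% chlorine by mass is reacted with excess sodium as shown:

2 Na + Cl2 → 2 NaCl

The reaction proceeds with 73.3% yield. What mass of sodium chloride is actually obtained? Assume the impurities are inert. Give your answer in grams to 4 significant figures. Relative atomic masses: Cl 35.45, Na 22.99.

Pure Cl2 available = 412.2 g × 0.765 = 315.33 g.
M(Cl2) = 2(35.45) = 70.90 g/mol.
M(NaCl) = 22.99 + 35.45 = 58.44 g/mol.
n(Cl2) = 315.33 g / 70.90 g/mol = 4.4476 mol.
From the equation the Cl2:NaCl mole ratio is 1:2, so n(NaCl) = 4.4476 × 2/1 = 8.8951 mol.
Mass of NaCl = 8.8951 mol × 58.44 g/mol = 519.83 g.
Actual mass collected = 519.83 g × 0.733 = 381.04 g.

381.0 g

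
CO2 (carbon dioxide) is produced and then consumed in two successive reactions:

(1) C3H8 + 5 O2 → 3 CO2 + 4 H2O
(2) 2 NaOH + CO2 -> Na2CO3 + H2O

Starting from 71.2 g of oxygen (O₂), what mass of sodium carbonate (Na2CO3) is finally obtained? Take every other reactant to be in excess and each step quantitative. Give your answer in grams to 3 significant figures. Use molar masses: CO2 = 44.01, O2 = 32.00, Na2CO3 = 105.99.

n(O2) = 71.20 / 32.00 = 2.225 mol.
Step 1 gives a 5:3 ratio of O2 to CO2, so n(CO2) = 1.335 mol.
In step 2 the CO2:Na2CO3 ratio is 1:1, so n(Na2CO3) = 1.335 mol.
Mass of Na2CO3 = 1.335 × 105.99 = 141.5 g.

141 g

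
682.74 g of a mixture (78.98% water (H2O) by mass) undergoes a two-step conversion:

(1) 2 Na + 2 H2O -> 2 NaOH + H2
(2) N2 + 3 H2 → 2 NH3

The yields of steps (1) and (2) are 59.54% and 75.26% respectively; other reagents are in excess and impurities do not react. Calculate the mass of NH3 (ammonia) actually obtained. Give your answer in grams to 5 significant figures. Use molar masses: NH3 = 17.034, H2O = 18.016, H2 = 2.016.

Pure H2O = 682.74 × 0.7898 = 539.228 g.
n(H2O) = 539.228 / 18.016 = 29.9305 mol.
Step 1 (H2O:H2 = 2:1): theoretical n(H2) = 14.9653 mol; at 59.54% yield, n(H2) = 8.91031 mol.
Step 2 (H2:NH3 = 3:2): theoretical n(NH3) = 5.94021 mol, so theoretical mass = 5.94021 × 17.034 = 101.186 g.
At 75.26% yield, actual mass of NH3 = 101.186 × 0.7526 = 76.1522 g.

76.152 g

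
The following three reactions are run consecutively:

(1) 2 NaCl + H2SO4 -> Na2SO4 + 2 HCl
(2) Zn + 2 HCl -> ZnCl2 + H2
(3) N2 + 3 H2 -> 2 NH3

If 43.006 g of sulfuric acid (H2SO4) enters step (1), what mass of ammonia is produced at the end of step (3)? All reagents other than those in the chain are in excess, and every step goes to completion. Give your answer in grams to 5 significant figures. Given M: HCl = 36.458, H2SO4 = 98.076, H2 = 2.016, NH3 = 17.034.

4.9796 g

n(H2SO4) = 43.006 / 98.076 = 0.438497 mol.
Reaction (1): H2SO4→HCl ratio 1:2 ⇒ n(HCl) = 0.876993 mol.
Reaction (2): HCl→H2 ratio 2:1 ⇒ n(H2) = 0.438497 mol.
Reaction (3): H2→NH3 ratio 3:2 ⇒ n(NH3) = 0.292331 mol.
Mass of NH3 = 0.292331 × 17.034 = 4.97957 g.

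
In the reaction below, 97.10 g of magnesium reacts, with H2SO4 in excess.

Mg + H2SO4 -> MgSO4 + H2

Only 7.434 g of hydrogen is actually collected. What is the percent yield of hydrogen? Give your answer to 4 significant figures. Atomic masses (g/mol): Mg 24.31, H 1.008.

92.32 %

M(Mg) = 24.31 g/mol.
M(H2) = 2(1.008) = 2.016 g/mol.
n(Mg) = 97.100 g / 24.31 g/mol = 3.9942 mol.
From the equation the Mg:H2 mole ratio is 1:1, so n(H2) = 3.9942 × 1/1 = 3.9942 mol.
Mass of H2 = 3.9942 mol × 2.016 g/mol = 8.0524 g.
This is the theoretical yield. Percent yield = 7.434 g / 8.0524 g × 100% = 92.320%.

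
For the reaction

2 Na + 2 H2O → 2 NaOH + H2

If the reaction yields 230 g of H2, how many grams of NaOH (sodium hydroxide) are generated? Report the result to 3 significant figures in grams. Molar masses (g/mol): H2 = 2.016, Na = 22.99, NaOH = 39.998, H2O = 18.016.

9130 g

n(H2) = 230.0 g / 2.016 g/mol = 114.1 mol.
From the equation the H2:NaOH mole ratio is 1:2, so n(NaOH) = 114.1 × 2/1 = 228.2 mol.
Mass of NaOH = 228.2 mol × 39.998 g/mol = 9127 g.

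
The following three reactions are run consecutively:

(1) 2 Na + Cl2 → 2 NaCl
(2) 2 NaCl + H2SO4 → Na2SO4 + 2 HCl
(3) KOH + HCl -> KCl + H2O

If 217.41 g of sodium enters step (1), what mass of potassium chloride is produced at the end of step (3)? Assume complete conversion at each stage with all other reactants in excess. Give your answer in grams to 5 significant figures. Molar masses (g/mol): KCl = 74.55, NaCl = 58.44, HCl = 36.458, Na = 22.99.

n(Na) = 217.41 / 22.99 = 9.45672 mol.
Reaction (1): Na→NaCl ratio 2:2 ⇒ n(NaCl) = 9.45672 mol.
Reaction (2): NaCl→HCl ratio 2:2 ⇒ n(HCl) = 9.45672 mol.
Reaction (3): HCl→KCl ratio 1:1 ⇒ n(KCl) = 9.45672 mol.
Mass of KCl = 9.45672 × 74.55 = 704.998 g.

705.00 g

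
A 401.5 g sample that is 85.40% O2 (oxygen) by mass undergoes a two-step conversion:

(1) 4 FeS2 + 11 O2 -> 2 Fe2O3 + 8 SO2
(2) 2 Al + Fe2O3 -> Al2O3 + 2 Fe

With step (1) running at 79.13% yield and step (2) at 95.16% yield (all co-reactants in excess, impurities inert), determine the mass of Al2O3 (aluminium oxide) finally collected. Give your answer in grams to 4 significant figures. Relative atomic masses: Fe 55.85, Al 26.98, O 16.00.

Pure O2 = 401.5 × 0.8540 = 342.88 g.
M(O2) = 2(16.00) = 32.00 g/mol.
M(Al2O3) = 2(26.98) + 3(16.00) = 101.96 g/mol.
n(O2) = 342.88 / 32.00 = 10.715 mol.
Step 1 (O2:Fe2O3 = 11:2): theoretical n(Fe2O3) = 1.9482 mol; at 79.13% yield, n(Fe2O3) = 1.5416 mol.
Step 2 (Fe2O3:Al2O3 = 1:1): theoretical n(Al2O3) = 1.5416 mol, so theoretical mass = 1.5416 × 101.96 = 157.18 g.
At 95.16% yield, actual mass of Al2O3 = 157.18 × 0.9516 = 149.57 g.

149.6 g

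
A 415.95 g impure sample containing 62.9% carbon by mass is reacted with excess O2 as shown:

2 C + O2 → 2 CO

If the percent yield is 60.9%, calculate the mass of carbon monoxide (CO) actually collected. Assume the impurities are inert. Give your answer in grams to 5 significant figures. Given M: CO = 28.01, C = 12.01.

Pure C available = 415.95 g × 0.629 = 261.633 g.
n(C) = 261.633 g / 12.01 g/mol = 21.7846 mol.
From the equation the C:CO mole ratio is 2:2, so n(CO) = 21.7846 × 2/2 = 21.7846 mol.
Mass of CO = 21.7846 mol × 28.01 g/mol = 610.185 g.
Actual mass collected = 610.185 g × 0.609 = 371.603 g.

371.60 g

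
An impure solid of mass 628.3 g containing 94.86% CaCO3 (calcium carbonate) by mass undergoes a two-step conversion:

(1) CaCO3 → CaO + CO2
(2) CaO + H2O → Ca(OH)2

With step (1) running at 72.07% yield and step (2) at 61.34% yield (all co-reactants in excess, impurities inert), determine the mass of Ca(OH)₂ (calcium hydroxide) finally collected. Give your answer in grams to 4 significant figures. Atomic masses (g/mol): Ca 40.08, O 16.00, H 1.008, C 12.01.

Pure CaCO3 = 628.3 × 0.9486 = 596.01 g.
M(CaCO3) = 40.08 + 12.01 + 3(16.00) = 100.09 g/mol.
M(Ca(OH)2) = 40.08 + 2(16.00) + 2(1.008) = 74.096 g/mol.
n(CaCO3) = 596.01 / 100.09 = 5.9547 mol.
Step 1 (CaCO3:CaO = 1:1): theoretical n(CaO) = 5.9547 mol; at 72.07% yield, n(CaO) = 4.2915 mol.
Step 2 (CaO:Ca(OH)2 = 1:1): theoretical n(Ca(OH)2) = 4.2915 mol, so theoretical mass = 4.2915 × 74.096 = 317.99 g.
At 61.34% yield, actual mass of Ca(OH)2 = 317.99 × 0.6134 = 195.05 g.

195.1 g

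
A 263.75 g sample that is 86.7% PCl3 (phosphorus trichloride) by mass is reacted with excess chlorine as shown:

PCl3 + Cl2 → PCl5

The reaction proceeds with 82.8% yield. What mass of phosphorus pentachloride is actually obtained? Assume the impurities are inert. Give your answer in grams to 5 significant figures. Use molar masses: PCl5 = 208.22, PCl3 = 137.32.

287.10 g

Pure PCl3 available = 263.75 g × 0.867 = 228.671 g.
n(PCl3) = 228.671 g / 137.32 g/mol = 1.66524 mol.
From the equation the PCl3:PCl5 mole ratio is 1:1, so n(PCl5) = 1.66524 × 1/1 = 1.66524 mol.
Mass of PCl5 = 1.66524 mol × 208.22 g/mol = 346.737 g.
Actual mass collected = 346.737 g × 0.828 = 287.098 g.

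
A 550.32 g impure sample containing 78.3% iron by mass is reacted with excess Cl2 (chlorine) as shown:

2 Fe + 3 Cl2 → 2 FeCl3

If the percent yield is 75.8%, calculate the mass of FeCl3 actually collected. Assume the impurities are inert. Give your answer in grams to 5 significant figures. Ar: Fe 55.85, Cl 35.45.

Pure Fe available = 550.32 g × 0.783 = 430.901 g.
M(Fe) = 55.85 g/mol.
M(FeCl3) = 55.85 + 3(35.45) = 162.20 g/mol.
n(Fe) = 430.901 g / 55.85 g/mol = 7.71532 mol.
From the equation the Fe:FeCl3 mole ratio is 2:2, so n(FeCl3) = 7.71532 × 2/2 = 7.71532 mol.
Mass of FeCl3 = 7.71532 mol × 162.20 g/mol = 1251.42 g.
Actual mass collected = 1251.42 g × 0.758 = 948.580 g.

948.58 g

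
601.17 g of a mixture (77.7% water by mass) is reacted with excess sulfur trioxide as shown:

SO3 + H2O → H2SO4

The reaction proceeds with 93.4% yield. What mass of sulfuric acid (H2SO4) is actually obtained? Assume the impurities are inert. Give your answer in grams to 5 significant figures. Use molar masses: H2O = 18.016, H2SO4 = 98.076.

2375.0 g

Pure H2O available = 601.17 g × 0.777 = 467.109 g.
n(H2O) = 467.109 g / 18.016 g/mol = 25.9275 mol.
From the equation the H2O:H2SO4 mole ratio is 1:1, so n(H2SO4) = 25.9275 × 1/1 = 25.9275 mol.
Mass of H2SO4 = 25.9275 mol × 98.076 g/mol = 2542.86 g.
Actual mass collected = 2542.86 g × 0.934 = 2375.03 g.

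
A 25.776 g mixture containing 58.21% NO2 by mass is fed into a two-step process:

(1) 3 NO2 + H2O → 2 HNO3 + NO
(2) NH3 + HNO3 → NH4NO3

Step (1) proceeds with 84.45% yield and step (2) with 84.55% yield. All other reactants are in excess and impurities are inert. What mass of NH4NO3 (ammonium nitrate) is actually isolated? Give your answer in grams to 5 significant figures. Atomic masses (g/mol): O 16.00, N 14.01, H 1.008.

12.427 g

Pure NO2 = 25.776 × 0.5821 = 15.0042 g.
M(NO2) = 14.01 + 2(16.00) = 46.01 g/mol.
M(NH4NO3) = 2(14.01) + 4(1.008) + 3(16.00) = 80.052 g/mol.
n(NO2) = 15.0042 / 46.01 = 0.326108 mol.
Step 1 (NO2:HNO3 = 3:2): theoretical n(HNO3) = 0.217405 mol; at 84.45% yield, n(HNO3) = 0.183599 mol.
Step 2 (HNO3:NH4NO3 = 1:1): theoretical n(NH4NO3) = 0.183599 mol, so theoretical mass = 0.183599 × 80.052 = 14.6974 g.
At 84.55% yield, actual mass of NH4NO3 = 14.6974 × 0.8455 = 12.4267 g.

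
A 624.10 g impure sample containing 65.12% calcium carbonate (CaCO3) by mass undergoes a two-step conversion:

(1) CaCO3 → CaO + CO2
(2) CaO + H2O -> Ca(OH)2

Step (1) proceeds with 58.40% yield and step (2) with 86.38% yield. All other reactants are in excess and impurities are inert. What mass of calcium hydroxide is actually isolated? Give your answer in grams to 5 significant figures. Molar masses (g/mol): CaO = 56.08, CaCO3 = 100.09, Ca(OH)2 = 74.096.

151.77 g

Pure CaCO3 = 624.10 × 0.6512 = 406.414 g.
n(CaCO3) = 406.414 / 100.09 = 4.06048 mol.
Step 1 (CaCO3:CaO = 1:1): theoretical n(CaO) = 4.06048 mol; at 58.40% yield, n(CaO) = 2.37132 mol.
Step 2 (CaO:Ca(OH)2 = 1:1): theoretical n(Ca(OH)2) = 2.37132 mol, so theoretical mass = 2.37132 × 74.096 = 175.706 g.
At 86.38% yield, actual mass of Ca(OH)2 = 175.706 × 0.8638 = 151.774 g.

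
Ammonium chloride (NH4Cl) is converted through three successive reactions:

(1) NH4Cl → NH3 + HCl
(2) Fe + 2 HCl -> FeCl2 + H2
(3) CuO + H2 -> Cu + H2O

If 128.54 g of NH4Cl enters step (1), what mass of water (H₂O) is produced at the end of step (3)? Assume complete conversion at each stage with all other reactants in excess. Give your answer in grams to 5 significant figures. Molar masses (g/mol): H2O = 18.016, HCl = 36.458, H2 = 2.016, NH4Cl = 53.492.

n(NH4Cl) = 128.54 / 53.492 = 2.40298 mol.
Reaction (1): NH4Cl→HCl ratio 1:1 ⇒ n(HCl) = 2.40298 mol.
Reaction (2): HCl→H2 ratio 2:1 ⇒ n(H2) = 1.20149 mol.
Reaction (3): H2→H2O ratio 1:1 ⇒ n(H2O) = 1.20149 mol.
Mass of H2O = 1.20149 × 18.016 = 21.6460 g.

21.646 g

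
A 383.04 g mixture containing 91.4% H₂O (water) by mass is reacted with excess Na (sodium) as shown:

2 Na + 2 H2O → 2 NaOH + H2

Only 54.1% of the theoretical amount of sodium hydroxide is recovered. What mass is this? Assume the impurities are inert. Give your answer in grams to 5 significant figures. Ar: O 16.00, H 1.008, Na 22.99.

Pure H2O available = 383.04 g × 0.914 = 350.099 g.
M(H2O) = 2(1.008) + 16.00 = 18.016 g/mol.
M(NaOH) = 22.99 + 16.00 + 1.008 = 39.998 g/mol.
n(H2O) = 350.099 g / 18.016 g/mol = 19.4326 mol.
From the equation the H2O:NaOH mole ratio is 2:2, so n(NaOH) = 19.4326 × 2/2 = 19.4326 mol.
Mass of NaOH = 19.4326 mol × 39.998 g/mol = 777.267 g.
Actual mass collected = 777.267 g × 0.541 = 420.501 g.

420.50 g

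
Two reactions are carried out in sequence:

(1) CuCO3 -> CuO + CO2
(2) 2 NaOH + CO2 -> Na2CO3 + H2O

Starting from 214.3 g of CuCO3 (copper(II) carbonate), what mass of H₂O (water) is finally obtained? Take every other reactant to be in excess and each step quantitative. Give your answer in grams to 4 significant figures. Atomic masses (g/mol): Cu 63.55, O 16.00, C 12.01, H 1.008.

M(CuCO3) = 63.55 + 12.01 + 3(16.00) = 123.56 g/mol.
M(H2O) = 2(1.008) + 16.00 = 18.016 g/mol.
n(CuCO3) = 214.30 / 123.56 = 1.7344 mol.
Step 1 gives a 1:1 ratio of CuCO3 to CO2, so n(CO2) = 1.7344 mol.
In step 2 the CO2:H2O ratio is 1:1, so n(H2O) = 1.7344 mol.
Mass of H2O = 1.7344 × 18.016 = 31.247 g.

31.25 g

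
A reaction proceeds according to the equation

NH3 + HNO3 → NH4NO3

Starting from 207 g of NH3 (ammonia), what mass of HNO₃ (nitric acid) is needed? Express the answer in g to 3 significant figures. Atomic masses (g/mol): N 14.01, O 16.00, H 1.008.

766 g

M(NH3) = 14.01 + 3(1.008) = 17.034 g/mol.
M(HNO3) = 1.008 + 14.01 + 3(16.00) = 63.018 g/mol.
n(NH3) = 207.0 g / 17.034 g/mol = 12.15 mol.
From the equation the NH3:HNO3 mole ratio is 1:1, so n(HNO3) = 12.15 × 1/1 = 12.15 mol.
Mass of HNO3 = 12.15 mol × 63.018 g/mol = 765.8 g.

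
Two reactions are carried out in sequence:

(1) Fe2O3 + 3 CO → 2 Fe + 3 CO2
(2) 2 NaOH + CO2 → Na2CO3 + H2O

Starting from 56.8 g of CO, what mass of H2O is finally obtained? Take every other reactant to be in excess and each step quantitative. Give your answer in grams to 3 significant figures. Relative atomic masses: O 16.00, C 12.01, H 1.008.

M(CO) = 12.01 + 16.00 = 28.01 g/mol.
M(H2O) = 2(1.008) + 16.00 = 18.016 g/mol.
n(CO) = 56.80 / 28.01 = 2.028 mol.
Step 1 gives a 3:3 ratio of CO to CO2, so n(CO2) = 2.028 mol.
In step 2 the CO2:H2O ratio is 1:1, so n(H2O) = 2.028 mol.
Mass of H2O = 2.028 × 18.016 = 36.53 g.

36.5 g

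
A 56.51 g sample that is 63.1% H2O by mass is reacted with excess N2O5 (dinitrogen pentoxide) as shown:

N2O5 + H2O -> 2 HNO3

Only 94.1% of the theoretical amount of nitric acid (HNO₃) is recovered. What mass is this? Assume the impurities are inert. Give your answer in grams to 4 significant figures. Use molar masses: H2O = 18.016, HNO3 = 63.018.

Pure H2O available = 56.51 g × 0.631 = 35.658 g.
n(H2O) = 35.658 g / 18.016 g/mol = 1.9792 mol.
From the equation the H2O:HNO3 mole ratio is 1:2, so n(HNO3) = 1.9792 × 2/1 = 3.9585 mol.
Mass of HNO3 = 3.9585 mol × 63.018 g/mol = 249.45 g.
Actual mass collected = 249.45 g × 0.941 = 234.74 g.

234.7 g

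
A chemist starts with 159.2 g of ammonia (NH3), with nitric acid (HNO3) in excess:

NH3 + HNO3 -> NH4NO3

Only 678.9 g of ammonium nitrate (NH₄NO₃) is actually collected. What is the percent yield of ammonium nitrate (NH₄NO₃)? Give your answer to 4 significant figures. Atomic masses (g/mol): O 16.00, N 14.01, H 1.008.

M(NH3) = 14.01 + 3(1.008) = 17.034 g/mol.
M(NH4NO3) = 2(14.01) + 4(1.008) + 3(16.00) = 80.052 g/mol.
n(NH3) = 159.20 g / 17.034 g/mol = 9.3460 mol.
From the equation the NH3:NH4NO3 mole ratio is 1:1, so n(NH4NO3) = 9.3460 × 1/1 = 9.3460 mol.
Mass of NH4NO3 = 9.3460 mol × 80.052 g/mol = 748.17 g.
This is the theoretical yield. Percent yield = 678.9 g / 748.17 g × 100% = 90.742%.

90.74 %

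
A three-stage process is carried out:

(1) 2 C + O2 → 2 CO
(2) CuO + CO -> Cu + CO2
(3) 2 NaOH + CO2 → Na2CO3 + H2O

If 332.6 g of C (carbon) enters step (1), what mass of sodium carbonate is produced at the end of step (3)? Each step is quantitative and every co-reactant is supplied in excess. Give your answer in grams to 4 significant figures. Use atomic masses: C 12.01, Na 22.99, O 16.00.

M(C) = 12.01 g/mol.
M(Na2CO3) = 2(22.99) + 12.01 + 3(16.00) = 105.99 g/mol.
n(C) = 332.6 / 12.01 = 27.694 mol.
Reaction (1): C→CO ratio 2:2 ⇒ n(CO) = 27.694 mol.
Reaction (2): CO→CO2 ratio 1:1 ⇒ n(CO2) = 27.694 mol.
Reaction (3): CO2→Na2CO3 ratio 1:1 ⇒ n(Na2CO3) = 27.694 mol.
Mass of Na2CO3 = 27.694 × 105.99 = 2935.2 g.

2935 g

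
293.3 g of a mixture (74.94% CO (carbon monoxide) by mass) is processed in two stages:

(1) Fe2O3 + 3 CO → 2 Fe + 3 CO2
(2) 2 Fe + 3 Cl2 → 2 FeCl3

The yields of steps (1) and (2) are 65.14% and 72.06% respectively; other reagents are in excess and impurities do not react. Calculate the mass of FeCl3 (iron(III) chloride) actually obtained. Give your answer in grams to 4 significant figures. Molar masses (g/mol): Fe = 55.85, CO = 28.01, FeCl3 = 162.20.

Pure CO = 293.3 × 0.7494 = 219.80 g.
n(CO) = 219.80 / 28.01 = 7.8472 mol.
Step 1 (CO:Fe = 3:2): theoretical n(Fe) = 5.2314 mol; at 65.14% yield, n(Fe) = 3.4078 mol.
Step 2 (Fe:FeCl3 = 2:2): theoretical n(FeCl3) = 3.4078 mol, so theoretical mass = 3.4078 × 162.20 = 552.74 g.
At 72.06% yield, actual mass of FeCl3 = 552.74 × 0.7206 = 398.30 g.

398.3 g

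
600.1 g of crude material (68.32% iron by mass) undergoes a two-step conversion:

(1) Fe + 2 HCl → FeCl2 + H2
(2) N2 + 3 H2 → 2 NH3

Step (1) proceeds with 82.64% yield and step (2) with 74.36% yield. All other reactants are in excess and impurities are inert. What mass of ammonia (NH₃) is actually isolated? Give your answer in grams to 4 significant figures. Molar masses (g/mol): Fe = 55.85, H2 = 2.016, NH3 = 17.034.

51.23 g

Pure Fe = 600.1 × 0.6832 = 409.99 g.
n(Fe) = 409.99 / 55.85 = 7.3409 mol.
Step 1 (Fe:H2 = 1:1): theoretical n(H2) = 7.3409 mol; at 82.64% yield, n(H2) = 6.0665 mol.
Step 2 (H2:NH3 = 3:2): theoretical n(NH3) = 4.0443 mol, so theoretical mass = 4.0443 × 17.034 = 68.891 g.
At 74.36% yield, actual mass of NH3 = 68.891 × 0.7436 = 51.228 g.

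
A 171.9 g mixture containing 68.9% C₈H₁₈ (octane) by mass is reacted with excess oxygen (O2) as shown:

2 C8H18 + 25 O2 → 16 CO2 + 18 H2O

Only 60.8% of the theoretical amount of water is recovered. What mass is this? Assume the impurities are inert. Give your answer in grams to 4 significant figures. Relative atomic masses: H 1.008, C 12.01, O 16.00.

Pure C8H18 available = 171.9 g × 0.689 = 118.44 g.
M(C8H18) = 8(12.01) + 18(1.008) = 114.224 g/mol.
M(H2O) = 2(1.008) + 16.00 = 18.016 g/mol.
n(C8H18) = 118.44 g / 114.224 g/mol = 1.0369 mol.
From the equation the C8H18:H2O mole ratio is 2:18, so n(H2O) = 1.0369 × 18/2 = 9.3321 mol.
Mass of H2O = 9.3321 mol × 18.016 g/mol = 168.13 g.
Actual mass collected = 168.13 g × 0.608 = 102.22 g.

102.2 g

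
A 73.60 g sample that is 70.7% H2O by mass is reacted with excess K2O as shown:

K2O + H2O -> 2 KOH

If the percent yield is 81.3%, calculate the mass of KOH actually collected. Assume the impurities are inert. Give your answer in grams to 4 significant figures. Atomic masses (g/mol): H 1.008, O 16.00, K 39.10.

263.5 g

Pure H2O available = 73.60 g × 0.707 = 52.035 g.
M(H2O) = 2(1.008) + 16.00 = 18.016 g/mol.
M(KOH) = 39.10 + 16.00 + 1.008 = 56.108 g/mol.
n(H2O) = 52.035 g / 18.016 g/mol = 2.8883 mol.
From the equation the H2O:KOH mole ratio is 1:2, so n(KOH) = 2.8883 × 2/1 = 5.7766 mol.
Mass of KOH = 5.7766 mol × 56.108 g/mol = 324.11 g.
Actual mass collected = 324.11 g × 0.813 = 263.50 g.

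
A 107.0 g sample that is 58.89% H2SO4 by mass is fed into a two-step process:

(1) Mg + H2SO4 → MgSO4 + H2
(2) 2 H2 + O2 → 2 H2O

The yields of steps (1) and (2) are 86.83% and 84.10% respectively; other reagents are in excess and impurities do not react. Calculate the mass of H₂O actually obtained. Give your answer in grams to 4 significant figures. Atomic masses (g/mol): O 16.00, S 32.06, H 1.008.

Pure H2SO4 = 107.0 × 0.5889 = 63.012 g.
M(H2SO4) = 2(1.008) + 32.06 + 4(16.00) = 98.076 g/mol.
M(H2O) = 2(1.008) + 16.00 = 18.016 g/mol.
n(H2SO4) = 63.012 / 98.076 = 0.64248 mol.
Step 1 (H2SO4:H2 = 1:1): theoretical n(H2) = 0.64248 mol; at 86.83% yield, n(H2) = 0.55787 mol.
Step 2 (H2:H2O = 2:2): theoretical n(H2O) = 0.55787 mol, so theoretical mass = 0.55787 × 18.016 = 10.051 g.
At 84.10% yield, actual mass of H2O = 10.051 × 0.8410 = 8.4525 g.

8.453 g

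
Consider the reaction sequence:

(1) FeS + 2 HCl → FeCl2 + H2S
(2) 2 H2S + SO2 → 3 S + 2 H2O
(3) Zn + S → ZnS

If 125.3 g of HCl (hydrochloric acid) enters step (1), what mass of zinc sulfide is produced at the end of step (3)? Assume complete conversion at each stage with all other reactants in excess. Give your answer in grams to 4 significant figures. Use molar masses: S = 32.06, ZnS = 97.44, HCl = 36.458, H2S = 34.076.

251.2 g

n(HCl) = 125.3 / 36.458 = 3.4368 mol.
Reaction (1): HCl→H2S ratio 2:1 ⇒ n(H2S) = 1.7184 mol.
Reaction (2): H2S→S ratio 2:3 ⇒ n(S) = 2.5776 mol.
Reaction (3): S→ZnS ratio 1:1 ⇒ n(ZnS) = 2.5776 mol.
Mass of ZnS = 2.5776 × 97.44 = 251.16 g.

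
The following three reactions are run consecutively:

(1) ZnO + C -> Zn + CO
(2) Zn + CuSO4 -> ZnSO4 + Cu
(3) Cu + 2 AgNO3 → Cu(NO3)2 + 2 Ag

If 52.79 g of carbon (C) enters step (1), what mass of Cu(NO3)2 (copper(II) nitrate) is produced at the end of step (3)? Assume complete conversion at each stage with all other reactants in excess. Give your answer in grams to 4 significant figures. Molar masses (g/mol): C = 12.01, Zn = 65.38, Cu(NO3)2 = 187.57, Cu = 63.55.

n(C) = 52.79 / 12.01 = 4.3955 mol.
Reaction (1): C→Zn ratio 1:1 ⇒ n(Zn) = 4.3955 mol.
Reaction (2): Zn→Cu ratio 1:1 ⇒ n(Cu) = 4.3955 mol.
Reaction (3): Cu→Cu(NO3)2 ratio 1:1 ⇒ n(Cu(NO3)2) = 4.3955 mol.
Mass of Cu(NO3)2 = 4.3955 × 187.57 = 824.46 g.

824.5 g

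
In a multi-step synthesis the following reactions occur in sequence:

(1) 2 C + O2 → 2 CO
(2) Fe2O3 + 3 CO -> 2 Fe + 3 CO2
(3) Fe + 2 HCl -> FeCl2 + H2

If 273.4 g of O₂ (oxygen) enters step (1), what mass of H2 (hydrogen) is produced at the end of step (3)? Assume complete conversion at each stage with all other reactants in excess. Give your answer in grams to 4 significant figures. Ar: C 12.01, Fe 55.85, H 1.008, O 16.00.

22.97 g

M(O2) = 2(16.00) = 32.00 g/mol.
M(H2) = 2(1.008) = 2.016 g/mol.
n(O2) = 273.4 / 32.00 = 8.5437 mol.
Reaction (1): O2→CO ratio 1:2 ⇒ n(CO) = 17.087 mol.
Reaction (2): CO→Fe ratio 3:2 ⇒ n(Fe) = 11.392 mol.
Reaction (3): Fe→H2 ratio 1:1 ⇒ n(H2) = 11.392 mol.
Mass of H2 = 11.392 × 2.016 = 22.966 g.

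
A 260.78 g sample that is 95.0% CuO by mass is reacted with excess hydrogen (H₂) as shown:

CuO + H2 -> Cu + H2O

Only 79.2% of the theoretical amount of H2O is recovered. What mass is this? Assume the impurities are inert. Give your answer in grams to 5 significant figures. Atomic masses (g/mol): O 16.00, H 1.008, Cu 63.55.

Pure CuO available = 260.78 g × 0.950 = 247.741 g.
M(CuO) = 63.55 + 16.00 = 79.55 g/mol.
M(H2O) = 2(1.008) + 16.00 = 18.016 g/mol.
n(CuO) = 247.741 g / 79.55 g/mol = 3.11428 mol.
From the equation the CuO:H2O mole ratio is 1:1, so n(H2O) = 3.11428 × 1/1 = 3.11428 mol.
Mass of H2O = 3.11428 mol × 18.016 g/mol = 56.1069 g.
Actual mass collected = 56.1069 g × 0.792 = 44.4366 g.

44.437 g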